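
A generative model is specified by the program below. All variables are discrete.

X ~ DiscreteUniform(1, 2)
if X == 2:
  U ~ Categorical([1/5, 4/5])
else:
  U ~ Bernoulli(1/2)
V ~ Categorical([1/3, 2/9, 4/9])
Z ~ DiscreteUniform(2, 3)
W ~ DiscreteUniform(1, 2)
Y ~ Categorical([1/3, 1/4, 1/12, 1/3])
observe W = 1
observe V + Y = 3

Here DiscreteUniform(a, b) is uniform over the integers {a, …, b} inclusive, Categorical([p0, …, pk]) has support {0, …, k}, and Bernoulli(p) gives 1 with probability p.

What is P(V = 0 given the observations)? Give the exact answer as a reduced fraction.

Enumerate traces; 24 have nonzero weight after conditioning:
  (X=1, U=0, V=0, Z=2, W=1, Y=3) weight 1/144
  (X=1, U=0, V=0, Z=3, W=1, Y=3) weight 1/144
  (X=1, U=0, V=1, Z=2, W=1, Y=2) weight 1/864
  (X=1, U=0, V=1, Z=3, W=1, Y=2) weight 1/864
  (X=1, U=0, V=2, Z=2, W=1, Y=1) weight 1/144
  (X=1, U=0, V=2, Z=3, W=1, Y=1) weight 1/144
  (X=1, U=1, V=0, Z=2, W=1, Y=3) weight 1/144
  (X=1, U=1, V=0, Z=3, W=1, Y=3) weight 1/144
  … 16 more
Group by V:
  weight(V=0) = 1/18
  weight(V=1) = 1/108
  weight(V=2) = 1/18
Total weight = 1/18 + 1/108 + 1/18 = 13/108
P(V=0 | obs) = 1/18 / 13/108 = 6/13
P(V=1 | obs) = 1/108 / 13/108 = 1/13
P(V=2 | obs) = 1/18 / 13/108 = 6/13

P(V = 0 | obs) = 6/13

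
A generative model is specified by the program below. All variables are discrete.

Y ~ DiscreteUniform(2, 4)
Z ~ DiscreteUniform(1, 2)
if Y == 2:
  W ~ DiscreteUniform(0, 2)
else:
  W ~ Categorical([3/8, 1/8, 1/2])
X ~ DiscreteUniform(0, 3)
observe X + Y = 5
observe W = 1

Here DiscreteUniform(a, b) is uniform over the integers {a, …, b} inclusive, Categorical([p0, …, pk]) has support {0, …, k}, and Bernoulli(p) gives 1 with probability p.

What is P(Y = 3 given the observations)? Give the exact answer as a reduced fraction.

Enumerate traces; 6 have nonzero weight after conditioning:
  (Y=2, Z=1, W=1, X=3) weight 1/72
  (Y=2, Z=2, W=1, X=3) weight 1/72
  (Y=3, Z=1, W=1, X=2) weight 1/192
  (Y=3, Z=2, W=1, X=2) weight 1/192
  (Y=4, Z=1, W=1, X=1) weight 1/192
  (Y=4, Z=2, W=1, X=1) weight 1/192
Group by Y:
  weight(Y=2) = 1/36
  weight(Y=3) = 1/96
  weight(Y=4) = 1/96
Total weight = 1/36 + 1/96 + 1/96 = 7/144
P(Y=2 | obs) = 1/36 / 7/144 = 4/7
P(Y=3 | obs) = 1/96 / 7/144 = 3/14
P(Y=4 | obs) = 1/96 / 7/144 = 3/14

P(Y = 3 | obs) = 3/14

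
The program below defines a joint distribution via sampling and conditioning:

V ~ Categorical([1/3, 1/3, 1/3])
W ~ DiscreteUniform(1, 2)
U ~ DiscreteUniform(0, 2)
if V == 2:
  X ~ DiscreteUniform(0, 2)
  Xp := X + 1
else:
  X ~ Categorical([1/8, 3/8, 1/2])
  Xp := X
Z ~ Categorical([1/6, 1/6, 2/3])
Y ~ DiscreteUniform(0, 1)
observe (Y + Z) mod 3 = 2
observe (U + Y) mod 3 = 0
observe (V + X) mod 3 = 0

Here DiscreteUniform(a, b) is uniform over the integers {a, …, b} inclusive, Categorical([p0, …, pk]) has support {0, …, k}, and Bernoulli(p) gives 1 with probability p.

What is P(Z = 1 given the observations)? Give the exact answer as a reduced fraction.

Enumerate traces; 12 have nonzero weight after conditioning:
  (V=0, W=1, U=0, X=0, Z=2, Y=0) weight 1/432
  (V=0, W=1, U=2, X=0, Z=1, Y=1) weight 1/1728
  (V=0, W=2, U=0, X=0, Z=2, Y=0) weight 1/432
  (V=0, W=2, U=2, X=0, Z=1, Y=1) weight 1/1728
  (V=1, W=1, U=0, X=2, Z=2, Y=0) weight 1/108
  (V=1, W=1, U=2, X=2, Z=1, Y=1) weight 1/432
  (V=1, W=2, U=0, X=2, Z=2, Y=0) weight 1/108
  (V=1, W=2, U=2, X=2, Z=1, Y=1) weight 1/432
  … 4 more
Group by Z:
  weight(Z=1) = 23/2592
  weight(Z=2) = 23/648
Total weight = 23/2592 + 23/648 = 115/2592
P(Z=1 | obs) = 23/2592 / 115/2592 = 1/5
P(Z=2 | obs) = 23/648 / 115/2592 = 4/5

P(Z = 1 | obs) = 1/5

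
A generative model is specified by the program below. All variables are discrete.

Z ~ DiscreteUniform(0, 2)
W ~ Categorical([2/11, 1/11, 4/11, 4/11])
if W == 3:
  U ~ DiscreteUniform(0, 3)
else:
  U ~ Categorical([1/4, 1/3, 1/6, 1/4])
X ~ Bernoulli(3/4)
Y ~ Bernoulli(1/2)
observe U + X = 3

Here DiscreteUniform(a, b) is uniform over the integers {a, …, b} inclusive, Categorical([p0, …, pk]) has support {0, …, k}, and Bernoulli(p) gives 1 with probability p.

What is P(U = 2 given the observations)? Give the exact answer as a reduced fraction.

P(U = 2 | obs) = 26/37

Enumerate traces; 48 have nonzero weight after conditioning:
  (Z=0, W=0, U=2, X=1, Y=0) weight 1/264
  (Z=0, W=0, U=2, X=1, Y=1) weight 1/264
  (Z=0, W=0, U=3, X=0, Y=0) weight 1/528
  (Z=0, W=0, U=3, X=0, Y=1) weight 1/528
  (Z=0, W=1, U=2, X=1, Y=0) weight 1/528
  (Z=0, W=1, U=2, X=1, Y=1) weight 1/528
  (Z=0, W=1, U=3, X=0, Y=0) weight 1/1056
  (Z=0, W=1, U=3, X=0, Y=1) weight 1/1056
  … 40 more
Group by U:
  weight(U=2) = 13/88
  weight(U=3) = 1/16
Total weight = 13/88 + 1/16 = 37/176
P(U=2 | obs) = 13/88 / 37/176 = 26/37
P(U=3 | obs) = 1/16 / 37/176 = 11/37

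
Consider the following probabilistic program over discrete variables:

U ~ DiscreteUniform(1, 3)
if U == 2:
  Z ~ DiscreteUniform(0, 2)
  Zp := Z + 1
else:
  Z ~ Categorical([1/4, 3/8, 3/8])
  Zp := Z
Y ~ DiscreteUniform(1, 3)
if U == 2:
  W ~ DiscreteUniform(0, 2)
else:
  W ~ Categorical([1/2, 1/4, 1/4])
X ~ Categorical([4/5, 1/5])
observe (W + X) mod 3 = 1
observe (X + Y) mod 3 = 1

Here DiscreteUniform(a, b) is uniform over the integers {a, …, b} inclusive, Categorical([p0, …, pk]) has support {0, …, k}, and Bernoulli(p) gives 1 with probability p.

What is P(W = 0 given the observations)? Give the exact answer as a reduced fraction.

Enumerate traces; 18 have nonzero weight after conditioning:
  (U=1, Z=0, Y=1, W=1, X=0) weight 1/180
  (U=1, Z=0, Y=3, W=0, X=1) weight 1/360
  (U=1, Z=1, Y=1, W=1, X=0) weight 1/120
  (U=1, Z=1, Y=3, W=0, X=1) weight 1/240
  (U=1, Z=2, Y=1, W=1, X=0) weight 1/120
  (U=1, Z=2, Y=3, W=0, X=1) weight 1/240
  (U=2, Z=0, Y=1, W=1, X=0) weight 4/405
  (U=2, Z=0, Y=3, W=0, X=1) weight 1/405
  … 10 more
Group by W:
  weight(W=0) = 4/135
  weight(W=1) = 2/27
Total weight = 4/135 + 2/27 = 14/135
P(W=0 | obs) = 4/135 / 14/135 = 2/7
P(W=1 | obs) = 2/27 / 14/135 = 5/7

P(W = 0 | obs) = 2/7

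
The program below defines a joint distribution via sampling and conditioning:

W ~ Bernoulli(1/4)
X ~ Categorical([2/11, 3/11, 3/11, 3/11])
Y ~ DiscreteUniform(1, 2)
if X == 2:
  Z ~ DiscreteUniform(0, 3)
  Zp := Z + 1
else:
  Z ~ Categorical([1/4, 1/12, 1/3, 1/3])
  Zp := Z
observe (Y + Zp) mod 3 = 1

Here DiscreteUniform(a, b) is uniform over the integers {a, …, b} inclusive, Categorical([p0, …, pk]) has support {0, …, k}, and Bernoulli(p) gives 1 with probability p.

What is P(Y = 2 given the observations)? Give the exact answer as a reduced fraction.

Enumerate traces; 22 have nonzero weight after conditioning:
  (W=0, X=0, Y=1, Z=0) weight 3/176
  (W=0, X=0, Y=1, Z=3) weight 1/44
  (W=0, X=0, Y=2, Z=2) weight 1/44
  (W=0, X=1, Y=1, Z=0) weight 9/352
  (W=0, X=1, Y=1, Z=3) weight 3/88
  (W=0, X=1, Y=2, Z=2) weight 3/88
  (W=0, X=2, Y=1, Z=2) weight 9/352
  (W=0, X=2, Y=2, Z=1) weight 9/352
  … 14 more
Group by Y:
  weight(Y=1) = 65/264
  weight(Y=2) = 41/264
Total weight = 65/264 + 41/264 = 53/132
P(Y=1 | obs) = 65/264 / 53/132 = 65/106
P(Y=2 | obs) = 41/264 / 53/132 = 41/106

P(Y = 2 | obs) = 41/106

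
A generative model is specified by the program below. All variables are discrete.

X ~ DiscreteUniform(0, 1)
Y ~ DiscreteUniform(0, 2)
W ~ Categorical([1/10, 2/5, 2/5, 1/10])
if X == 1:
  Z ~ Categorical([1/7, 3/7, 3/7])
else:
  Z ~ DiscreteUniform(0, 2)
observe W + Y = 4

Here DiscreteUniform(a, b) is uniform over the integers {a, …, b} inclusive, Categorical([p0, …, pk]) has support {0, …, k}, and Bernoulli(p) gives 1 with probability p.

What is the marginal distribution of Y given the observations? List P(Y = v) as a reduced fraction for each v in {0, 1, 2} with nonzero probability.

P(Y=1) = 1/5, P(Y=2) = 4/5

Enumerate traces; 12 have nonzero weight after conditioning:
  (X=0, Y=1, W=3, Z=0) weight 1/180
  (X=0, Y=1, W=3, Z=1) weight 1/180
  (X=0, Y=1, W=3, Z=2) weight 1/180
  (X=0, Y=2, W=2, Z=0) weight 1/45
  (X=0, Y=2, W=2, Z=1) weight 1/45
  (X=0, Y=2, W=2, Z=2) weight 1/45
  (X=1, Y=1, W=3, Z=0) weight 1/420
  (X=1, Y=1, W=3, Z=1) weight 1/140
  … 4 more
Group by Y:
  weight(Y=1) = 1/30
  weight(Y=2) = 2/15
Total weight = 1/30 + 2/15 = 1/6
P(Y=1 | obs) = 1/30 / 1/6 = 1/5
P(Y=2 | obs) = 2/15 / 1/6 = 4/5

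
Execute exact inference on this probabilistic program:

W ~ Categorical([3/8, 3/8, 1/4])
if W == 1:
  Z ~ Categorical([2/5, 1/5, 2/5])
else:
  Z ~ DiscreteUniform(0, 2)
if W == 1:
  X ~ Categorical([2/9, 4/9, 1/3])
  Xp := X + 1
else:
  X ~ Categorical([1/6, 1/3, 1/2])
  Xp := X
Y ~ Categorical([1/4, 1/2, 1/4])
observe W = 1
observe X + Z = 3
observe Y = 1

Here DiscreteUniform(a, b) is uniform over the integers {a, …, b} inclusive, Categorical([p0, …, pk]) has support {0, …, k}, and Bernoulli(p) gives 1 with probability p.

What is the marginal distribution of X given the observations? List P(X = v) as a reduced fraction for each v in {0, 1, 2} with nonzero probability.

Enumerate traces; 2 have nonzero weight after conditioning:
  (W=1, Z=1, X=2, Y=1) weight 1/80
  (W=1, Z=2, X=1, Y=1) weight 1/30
Group by X:
  weight(X=1) = 1/30
  weight(X=2) = 1/80
Total weight = 1/30 + 1/80 = 11/240
P(X=1 | obs) = 1/30 / 11/240 = 8/11
P(X=2 | obs) = 1/80 / 11/240 = 3/11

P(X=1) = 8/11, P(X=2) = 3/11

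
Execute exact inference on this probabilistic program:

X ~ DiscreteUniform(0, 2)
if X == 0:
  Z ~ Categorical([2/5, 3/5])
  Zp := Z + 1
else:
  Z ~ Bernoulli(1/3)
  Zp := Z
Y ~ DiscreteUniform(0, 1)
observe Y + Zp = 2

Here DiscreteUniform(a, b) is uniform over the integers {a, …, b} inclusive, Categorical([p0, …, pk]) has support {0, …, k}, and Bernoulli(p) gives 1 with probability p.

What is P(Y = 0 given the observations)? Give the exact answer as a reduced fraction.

Enumerate traces; 4 have nonzero weight after conditioning:
  (X=0, Z=0, Y=1) weight 1/15
  (X=0, Z=1, Y=0) weight 1/10
  (X=1, Z=1, Y=1) weight 1/18
  (X=2, Z=1, Y=1) weight 1/18
Group by Y:
  weight(Y=0) = 1/10
  weight(Y=1) = 8/45
Total weight = 1/10 + 8/45 = 5/18
P(Y=0 | obs) = 1/10 / 5/18 = 9/25
P(Y=1 | obs) = 8/45 / 5/18 = 16/25

P(Y = 0 | obs) = 9/25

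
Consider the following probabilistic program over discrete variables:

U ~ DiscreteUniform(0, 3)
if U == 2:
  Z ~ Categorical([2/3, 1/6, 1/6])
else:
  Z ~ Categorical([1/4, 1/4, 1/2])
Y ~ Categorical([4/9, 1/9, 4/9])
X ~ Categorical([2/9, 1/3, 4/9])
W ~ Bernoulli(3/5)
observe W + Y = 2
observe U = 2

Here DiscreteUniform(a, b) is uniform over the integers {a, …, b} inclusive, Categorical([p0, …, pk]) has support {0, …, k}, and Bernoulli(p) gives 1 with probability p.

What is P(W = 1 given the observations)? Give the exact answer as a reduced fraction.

P(W = 1 | obs) = 3/11

Enumerate traces; 18 have nonzero weight after conditioning:
  (U=2, Z=0, Y=1, X=0, W=1) weight 1/405
  (U=2, Z=0, Y=1, X=1, W=1) weight 1/270
  (U=2, Z=0, Y=1, X=2, W=1) weight 2/405
  (U=2, Z=0, Y=2, X=0, W=0) weight 8/1215
  (U=2, Z=0, Y=2, X=1, W=0) weight 4/405
  (U=2, Z=0, Y=2, X=2, W=0) weight 16/1215
  (U=2, Z=1, Y=1, X=0, W=1) weight 1/1620
  (U=2, Z=1, Y=1, X=1, W=1) weight 1/1080
  … 10 more
Group by W:
  weight(W=0) = 2/45
  weight(W=1) = 1/60
Total weight = 2/45 + 1/60 = 11/180
P(W=0 | obs) = 2/45 / 11/180 = 8/11
P(W=1 | obs) = 1/60 / 11/180 = 3/11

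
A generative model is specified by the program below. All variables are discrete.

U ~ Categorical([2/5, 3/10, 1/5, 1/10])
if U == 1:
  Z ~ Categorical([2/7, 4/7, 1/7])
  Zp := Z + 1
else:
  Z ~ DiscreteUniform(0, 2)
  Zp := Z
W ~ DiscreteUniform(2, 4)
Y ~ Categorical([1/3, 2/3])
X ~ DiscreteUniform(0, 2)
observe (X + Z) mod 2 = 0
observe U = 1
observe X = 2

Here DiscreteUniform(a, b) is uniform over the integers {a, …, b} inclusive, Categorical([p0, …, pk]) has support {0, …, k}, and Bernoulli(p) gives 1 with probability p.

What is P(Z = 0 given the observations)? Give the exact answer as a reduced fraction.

Enumerate traces; 12 have nonzero weight after conditioning:
  (U=1, Z=0, W=2, Y=0, X=2) weight 1/315
  (U=1, Z=0, W=2, Y=1, X=2) weight 2/315
  (U=1, Z=0, W=3, Y=0, X=2) weight 1/315
  (U=1, Z=0, W=3, Y=1, X=2) weight 2/315
  (U=1, Z=0, W=4, Y=0, X=2) weight 1/315
  (U=1, Z=0, W=4, Y=1, X=2) weight 2/315
  (U=1, Z=2, W=2, Y=0, X=2) weight 1/630
  (U=1, Z=2, W=2, Y=1, X=2) weight 1/315
  … 4 more
Group by Z:
  weight(Z=0) = 1/35
  weight(Z=2) = 1/70
Total weight = 1/35 + 1/70 = 3/70
P(Z=0 | obs) = 1/35 / 3/70 = 2/3
P(Z=2 | obs) = 1/70 / 3/70 = 1/3

P(Z = 0 | obs) = 2/3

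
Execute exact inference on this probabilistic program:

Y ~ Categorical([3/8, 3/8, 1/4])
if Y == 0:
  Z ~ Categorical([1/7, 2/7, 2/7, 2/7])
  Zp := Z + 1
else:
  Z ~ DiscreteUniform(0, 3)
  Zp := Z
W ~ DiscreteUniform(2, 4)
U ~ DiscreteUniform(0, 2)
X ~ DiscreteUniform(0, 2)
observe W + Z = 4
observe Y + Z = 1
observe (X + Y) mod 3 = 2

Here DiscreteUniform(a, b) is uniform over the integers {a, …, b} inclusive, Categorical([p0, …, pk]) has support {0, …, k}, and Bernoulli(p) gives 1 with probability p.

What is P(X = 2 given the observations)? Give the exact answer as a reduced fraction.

P(X = 2 | obs) = 8/15

Enumerate traces; 6 have nonzero weight after conditioning:
  (Y=0, Z=1, W=3, U=0, X=2) weight 1/252
  (Y=0, Z=1, W=3, U=1, X=2) weight 1/252
  (Y=0, Z=1, W=3, U=2, X=2) weight 1/252
  (Y=1, Z=0, W=4, U=0, X=1) weight 1/288
  (Y=1, Z=0, W=4, U=1, X=1) weight 1/288
  (Y=1, Z=0, W=4, U=2, X=1) weight 1/288
Group by X:
  weight(X=1) = 1/96
  weight(X=2) = 1/84
Total weight = 1/96 + 1/84 = 5/224
P(X=1 | obs) = 1/96 / 5/224 = 7/15
P(X=2 | obs) = 1/84 / 5/224 = 8/15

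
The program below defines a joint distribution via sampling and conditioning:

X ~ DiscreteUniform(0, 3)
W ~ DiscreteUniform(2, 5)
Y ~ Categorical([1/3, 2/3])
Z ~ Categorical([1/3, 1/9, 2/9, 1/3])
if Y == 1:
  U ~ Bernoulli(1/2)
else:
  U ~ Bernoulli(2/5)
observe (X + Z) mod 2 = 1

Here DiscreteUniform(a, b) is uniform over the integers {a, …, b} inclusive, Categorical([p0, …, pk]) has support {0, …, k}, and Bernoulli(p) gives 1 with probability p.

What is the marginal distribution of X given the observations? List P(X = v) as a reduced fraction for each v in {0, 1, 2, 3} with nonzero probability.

P(X=0) = 2/9, P(X=1) = 5/18, P(X=2) = 2/9, P(X=3) = 5/18

Enumerate traces; 128 have nonzero weight after conditioning:
  (X=0, W=2, Y=0, Z=1, U=0) weight 1/720
  (X=0, W=2, Y=0, Z=1, U=1) weight 1/1080
  (X=0, W=2, Y=0, Z=3, U=0) weight 1/240
  (X=0, W=2, Y=0, Z=3, U=1) weight 1/360
  (X=0, W=2, Y=1, Z=1, U=0) weight 1/432
  (X=0, W=2, Y=1, Z=1, U=1) weight 1/432
  (X=0, W=2, Y=1, Z=3, U=0) weight 1/144
  (X=0, W=2, Y=1, Z=3, U=1) weight 1/144
  (X=1, W=2, Y=0, Z=0, U=0) weight 1/240
  (X=2, W=2, Y=0, Z=1, U=0) weight 1/720
  … 118 more
Group by X:
  weight(X=0) = 1/9
  weight(X=1) = 5/36
  weight(X=2) = 1/9
  weight(X=3) = 5/36
Total weight = 1/9 + 5/36 + 1/9 + 5/36 = 1/2
P(X=0 | obs) = 1/9 / 1/2 = 2/9
P(X=1 | obs) = 5/36 / 1/2 = 5/18
P(X=2 | obs) = 1/9 / 1/2 = 2/9
P(X=3 | obs) = 5/36 / 1/2 = 5/18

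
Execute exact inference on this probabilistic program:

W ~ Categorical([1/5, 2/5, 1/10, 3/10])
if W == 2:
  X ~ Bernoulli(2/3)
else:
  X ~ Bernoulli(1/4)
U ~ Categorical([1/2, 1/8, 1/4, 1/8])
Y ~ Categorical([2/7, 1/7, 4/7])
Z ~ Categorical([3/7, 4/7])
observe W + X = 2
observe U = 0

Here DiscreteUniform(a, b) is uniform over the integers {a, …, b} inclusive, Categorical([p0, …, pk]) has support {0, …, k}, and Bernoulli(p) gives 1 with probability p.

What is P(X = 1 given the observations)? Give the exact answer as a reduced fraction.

P(X = 1 | obs) = 3/4

Enumerate traces; 12 have nonzero weight after conditioning:
  (W=1, X=1, U=0, Y=0, Z=0) weight 3/490
  (W=1, X=1, U=0, Y=0, Z=1) weight 2/245
  (W=1, X=1, U=0, Y=1, Z=0) weight 3/980
  (W=1, X=1, U=0, Y=1, Z=1) weight 1/245
  (W=1, X=1, U=0, Y=2, Z=0) weight 3/245
  (W=1, X=1, U=0, Y=2, Z=1) weight 4/245
  (W=2, X=0, U=0, Y=0, Z=0) weight 1/490
  (W=2, X=0, U=0, Y=0, Z=1) weight 2/735
  … 4 more
Group by X:
  weight(X=0) = 1/60
  weight(X=1) = 1/20
Total weight = 1/60 + 1/20 = 1/15
P(X=0 | obs) = 1/60 / 1/15 = 1/4
P(X=1 | obs) = 1/20 / 1/15 = 3/4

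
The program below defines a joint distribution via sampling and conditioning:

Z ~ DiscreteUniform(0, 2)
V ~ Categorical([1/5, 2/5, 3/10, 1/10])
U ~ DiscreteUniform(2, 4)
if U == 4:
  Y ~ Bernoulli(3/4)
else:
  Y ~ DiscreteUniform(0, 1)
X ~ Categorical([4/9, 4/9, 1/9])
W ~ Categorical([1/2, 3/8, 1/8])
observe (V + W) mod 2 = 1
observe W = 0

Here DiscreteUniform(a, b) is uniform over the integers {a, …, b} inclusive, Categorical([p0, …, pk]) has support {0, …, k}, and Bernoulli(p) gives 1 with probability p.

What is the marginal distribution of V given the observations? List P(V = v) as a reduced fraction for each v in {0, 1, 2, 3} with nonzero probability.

Enumerate traces; 108 have nonzero weight after conditioning:
  (Z=0, V=1, U=2, Y=0, X=0, W=0) weight 2/405
  (Z=0, V=1, U=2, Y=0, X=1, W=0) weight 2/405
  (Z=0, V=1, U=2, Y=0, X=2, W=0) weight 1/810
  (Z=0, V=1, U=2, Y=1, X=0, W=0) weight 2/405
  (Z=0, V=1, U=2, Y=1, X=1, W=0) weight 2/405
  (Z=0, V=1, U=2, Y=1, X=2, W=0) weight 1/810
  (Z=0, V=1, U=3, Y=0, X=0, W=0) weight 2/405
  (Z=0, V=1, U=3, Y=0, X=1, W=0) weight 2/405
  (Z=0, V=3, U=2, Y=0, X=0, W=0) weight 1/810
  … 99 more
Group by V:
  weight(V=1) = 1/5
  weight(V=3) = 1/20
Total weight = 1/5 + 1/20 = 1/4
P(V=1 | obs) = 1/5 / 1/4 = 4/5
P(V=3 | obs) = 1/20 / 1/4 = 1/5

P(V=1) = 4/5, P(V=3) = 1/5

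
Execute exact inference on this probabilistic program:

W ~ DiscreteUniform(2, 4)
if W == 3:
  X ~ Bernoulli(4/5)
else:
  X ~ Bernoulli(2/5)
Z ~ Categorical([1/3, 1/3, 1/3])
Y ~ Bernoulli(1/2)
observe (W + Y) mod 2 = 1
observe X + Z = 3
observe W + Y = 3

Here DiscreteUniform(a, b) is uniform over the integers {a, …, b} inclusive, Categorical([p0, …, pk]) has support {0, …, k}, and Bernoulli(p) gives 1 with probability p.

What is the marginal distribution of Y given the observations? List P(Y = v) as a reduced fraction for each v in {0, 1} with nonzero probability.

Enumerate traces; 2 have nonzero weight after conditioning:
  (W=2, X=1, Z=2, Y=1) weight 1/45
  (W=3, X=1, Z=2, Y=0) weight 2/45
Group by Y:
  weight(Y=0) = 2/45
  weight(Y=1) = 1/45
Total weight = 2/45 + 1/45 = 1/15
P(Y=0 | obs) = 2/45 / 1/15 = 2/3
P(Y=1 | obs) = 1/45 / 1/15 = 1/3

P(Y=0) = 2/3, P(Y=1) = 1/3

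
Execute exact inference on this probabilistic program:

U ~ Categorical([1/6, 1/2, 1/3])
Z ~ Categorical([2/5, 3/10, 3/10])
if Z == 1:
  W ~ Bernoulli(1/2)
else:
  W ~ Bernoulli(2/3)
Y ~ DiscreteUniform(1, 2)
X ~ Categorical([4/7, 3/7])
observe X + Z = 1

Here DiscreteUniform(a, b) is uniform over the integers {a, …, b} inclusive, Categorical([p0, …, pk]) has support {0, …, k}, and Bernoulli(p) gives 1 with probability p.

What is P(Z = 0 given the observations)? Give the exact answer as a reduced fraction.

Enumerate traces; 24 have nonzero weight after conditioning:
  (U=0, Z=0, W=0, Y=1, X=1) weight 1/210
  (U=0, Z=0, W=0, Y=2, X=1) weight 1/210
  (U=0, Z=0, W=1, Y=1, X=1) weight 1/105
  (U=0, Z=0, W=1, Y=2, X=1) weight 1/105
  (U=0, Z=1, W=0, Y=1, X=0) weight 1/140
  (U=0, Z=1, W=0, Y=2, X=0) weight 1/140
  (U=0, Z=1, W=1, Y=1, X=0) weight 1/140
  (U=0, Z=1, W=1, Y=2, X=0) weight 1/140
  … 16 more
Group by Z:
  weight(Z=0) = 6/35
  weight(Z=1) = 6/35
Total weight = 6/35 + 6/35 = 12/35
P(Z=0 | obs) = 6/35 / 12/35 = 1/2
P(Z=1 | obs) = 6/35 / 12/35 = 1/2

P(Z = 0 | obs) = 1/2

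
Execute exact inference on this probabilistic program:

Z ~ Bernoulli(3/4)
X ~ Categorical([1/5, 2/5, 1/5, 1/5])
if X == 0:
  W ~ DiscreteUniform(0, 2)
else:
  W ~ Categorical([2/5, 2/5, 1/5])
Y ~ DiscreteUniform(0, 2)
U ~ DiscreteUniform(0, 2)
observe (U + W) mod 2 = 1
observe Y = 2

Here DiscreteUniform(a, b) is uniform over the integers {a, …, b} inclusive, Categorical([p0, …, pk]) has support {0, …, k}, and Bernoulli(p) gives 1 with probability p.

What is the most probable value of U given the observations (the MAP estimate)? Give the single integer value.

Enumerate traces; 32 have nonzero weight after conditioning:
  (Z=0, X=0, W=0, Y=2, U=1) weight 1/540
  (Z=0, X=0, W=1, Y=2, U=0) weight 1/540
  (Z=0, X=0, W=1, Y=2, U=2) weight 1/540
  (Z=0, X=0, W=2, Y=2, U=1) weight 1/540
  (Z=0, X=1, W=0, Y=2, U=1) weight 1/225
  (Z=0, X=1, W=1, Y=2, U=0) weight 1/225
  (Z=0, X=1, W=1, Y=2, U=2) weight 1/225
  (Z=0, X=1, W=2, Y=2, U=1) weight 1/450
  … 24 more
Group by U:
  weight(U=0) = 29/675
  weight(U=1) = 46/675
  weight(U=2) = 29/675
Total weight = 29/675 + 46/675 + 29/675 = 104/675
P(U=0 | obs) = 29/675 / 104/675 = 29/104
P(U=1 | obs) = 46/675 / 104/675 = 23/52
P(U=2 | obs) = 29/675 / 104/675 = 29/104
argmax = 1

argmax_v P(U = v | obs) = 1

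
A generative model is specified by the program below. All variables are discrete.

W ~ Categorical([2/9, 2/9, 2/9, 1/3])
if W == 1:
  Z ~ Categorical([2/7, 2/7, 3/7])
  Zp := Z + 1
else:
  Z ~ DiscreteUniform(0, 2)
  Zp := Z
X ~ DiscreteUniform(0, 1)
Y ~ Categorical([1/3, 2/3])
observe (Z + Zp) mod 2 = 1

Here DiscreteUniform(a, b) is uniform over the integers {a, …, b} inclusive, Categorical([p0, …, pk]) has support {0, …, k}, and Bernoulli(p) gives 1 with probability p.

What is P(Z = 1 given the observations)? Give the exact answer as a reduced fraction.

Enumerate traces; 12 have nonzero weight after conditioning:
  (W=1, Z=0, X=0, Y=0) weight 2/189
  (W=1, Z=0, X=0, Y=1) weight 4/189
  (W=1, Z=0, X=1, Y=0) weight 2/189
  (W=1, Z=0, X=1, Y=1) weight 4/189
  (W=1, Z=1, X=0, Y=0) weight 2/189
  (W=1, Z=1, X=0, Y=1) weight 4/189
  (W=1, Z=1, X=1, Y=0) weight 2/189
  (W=1, Z=1, X=1, Y=1) weight 4/189
  (W=1, Z=2, X=0, Y=0) weight 1/63
  … 3 more
Group by Z:
  weight(Z=0) = 4/63
  weight(Z=1) = 4/63
  weight(Z=2) = 2/21
Total weight = 4/63 + 4/63 + 2/21 = 2/9
P(Z=0 | obs) = 4/63 / 2/9 = 2/7
P(Z=1 | obs) = 4/63 / 2/9 = 2/7
P(Z=2 | obs) = 2/21 / 2/9 = 3/7

P(Z = 1 | obs) = 2/7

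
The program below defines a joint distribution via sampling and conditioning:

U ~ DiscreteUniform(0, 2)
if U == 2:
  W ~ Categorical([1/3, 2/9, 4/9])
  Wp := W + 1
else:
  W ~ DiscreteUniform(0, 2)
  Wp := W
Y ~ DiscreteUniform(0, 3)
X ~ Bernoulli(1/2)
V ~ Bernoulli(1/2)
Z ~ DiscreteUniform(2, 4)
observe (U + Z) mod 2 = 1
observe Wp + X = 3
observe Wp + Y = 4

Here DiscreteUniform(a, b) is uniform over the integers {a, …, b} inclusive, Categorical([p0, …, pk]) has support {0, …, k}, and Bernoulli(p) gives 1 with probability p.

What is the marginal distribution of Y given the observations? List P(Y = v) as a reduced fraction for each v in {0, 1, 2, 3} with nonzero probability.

Enumerate traces; 10 have nonzero weight after conditioning:
  (U=0, W=2, Y=2, X=1, V=0, Z=3) weight 1/432
  (U=0, W=2, Y=2, X=1, V=1, Z=3) weight 1/432
  (U=1, W=2, Y=2, X=1, V=0, Z=2) weight 1/432
  (U=1, W=2, Y=2, X=1, V=0, Z=4) weight 1/432
  (U=1, W=2, Y=2, X=1, V=1, Z=2) weight 1/432
  (U=1, W=2, Y=2, X=1, V=1, Z=4) weight 1/432
  (U=2, W=1, Y=2, X=1, V=0, Z=3) weight 1/648
  (U=2, W=1, Y=2, X=1, V=1, Z=3) weight 1/648
  (U=2, W=2, Y=1, X=0, V=0, Z=3) weight 1/324
  … 1 more
Group by Y:
  weight(Y=1) = 1/162
  weight(Y=2) = 11/648
Total weight = 1/162 + 11/648 = 5/216
P(Y=1 | obs) = 1/162 / 5/216 = 4/15
P(Y=2 | obs) = 11/648 / 5/216 = 11/15

P(Y=1) = 4/15, P(Y=2) = 11/15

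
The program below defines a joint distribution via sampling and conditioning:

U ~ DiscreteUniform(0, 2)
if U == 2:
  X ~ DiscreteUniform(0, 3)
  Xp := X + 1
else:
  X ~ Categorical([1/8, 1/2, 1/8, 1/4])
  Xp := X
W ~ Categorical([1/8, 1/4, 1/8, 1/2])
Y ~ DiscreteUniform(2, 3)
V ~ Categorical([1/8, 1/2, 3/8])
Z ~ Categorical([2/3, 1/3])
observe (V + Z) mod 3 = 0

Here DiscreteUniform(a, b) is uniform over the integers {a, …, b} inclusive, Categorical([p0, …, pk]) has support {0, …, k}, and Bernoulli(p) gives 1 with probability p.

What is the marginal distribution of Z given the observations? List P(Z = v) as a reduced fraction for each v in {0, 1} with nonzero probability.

P(Z=0) = 2/5, P(Z=1) = 3/5

Enumerate traces; 192 have nonzero weight after conditioning:
  (U=0, X=0, W=0, Y=2, V=0, Z=0) weight 1/4608
  (U=0, X=0, W=0, Y=2, V=2, Z=1) weight 1/3072
  (U=0, X=0, W=0, Y=3, V=0, Z=0) weight 1/4608
  (U=0, X=0, W=0, Y=3, V=2, Z=1) weight 1/3072
  (U=0, X=0, W=1, Y=2, V=0, Z=0) weight 1/2304
  (U=0, X=0, W=1, Y=2, V=2, Z=1) weight 1/1536
  (U=0, X=0, W=1, Y=3, V=0, Z=0) weight 1/2304
  (U=0, X=0, W=1, Y=3, V=2, Z=1) weight 1/1536
  … 184 more
Group by Z:
  weight(Z=0) = 1/12
  weight(Z=1) = 1/8
Total weight = 1/12 + 1/8 = 5/24
P(Z=0 | obs) = 1/12 / 5/24 = 2/5
P(Z=1 | obs) = 1/8 / 5/24 = 3/5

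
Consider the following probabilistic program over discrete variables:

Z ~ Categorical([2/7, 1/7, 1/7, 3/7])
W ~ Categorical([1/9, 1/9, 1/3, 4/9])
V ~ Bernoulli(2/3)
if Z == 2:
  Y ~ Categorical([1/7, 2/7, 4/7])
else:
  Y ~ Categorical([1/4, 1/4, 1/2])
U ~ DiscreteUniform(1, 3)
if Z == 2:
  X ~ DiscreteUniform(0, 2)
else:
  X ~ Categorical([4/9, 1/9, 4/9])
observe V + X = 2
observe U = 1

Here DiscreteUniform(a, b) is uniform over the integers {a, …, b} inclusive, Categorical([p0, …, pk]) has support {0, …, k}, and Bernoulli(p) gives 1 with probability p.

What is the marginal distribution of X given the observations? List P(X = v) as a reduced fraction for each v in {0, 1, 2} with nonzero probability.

P(X=1) = 2/5, P(X=2) = 3/5

Enumerate traces; 96 have nonzero weight after conditioning:
  (Z=0, W=0, V=0, Y=0, U=1, X=2) weight 2/5103
  (Z=0, W=0, V=0, Y=1, U=1, X=2) weight 2/5103
  (Z=0, W=0, V=0, Y=2, U=1, X=2) weight 4/5103
  (Z=0, W=0, V=1, Y=0, U=1, X=1) weight 1/5103
  (Z=0, W=0, V=1, Y=1, U=1, X=1) weight 1/5103
  (Z=0, W=0, V=1, Y=2, U=1, X=1) weight 2/5103
  (Z=0, W=1, V=0, Y=0, U=1, X=2) weight 2/5103
  (Z=0, W=1, V=0, Y=1, U=1, X=2) weight 2/5103
  … 88 more
Group by X:
  weight(X=1) = 2/63
  weight(X=2) = 1/21
Total weight = 2/63 + 1/21 = 5/63
P(X=1 | obs) = 2/63 / 5/63 = 2/5
P(X=2 | obs) = 1/21 / 5/63 = 3/5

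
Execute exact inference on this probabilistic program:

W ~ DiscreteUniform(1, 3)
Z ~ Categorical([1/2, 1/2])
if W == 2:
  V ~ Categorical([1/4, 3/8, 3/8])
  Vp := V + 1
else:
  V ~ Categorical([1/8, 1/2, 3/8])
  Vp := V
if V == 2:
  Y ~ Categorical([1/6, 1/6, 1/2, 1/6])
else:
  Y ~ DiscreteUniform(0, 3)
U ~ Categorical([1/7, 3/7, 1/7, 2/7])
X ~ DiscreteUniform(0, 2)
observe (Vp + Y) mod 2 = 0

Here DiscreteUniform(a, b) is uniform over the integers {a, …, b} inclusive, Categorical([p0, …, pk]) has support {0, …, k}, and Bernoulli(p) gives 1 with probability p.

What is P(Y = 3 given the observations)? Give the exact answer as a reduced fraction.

Enumerate traces; 432 have nonzero weight after conditioning:
  (W=1, Z=0, V=0, Y=0, U=0, X=0) weight 1/4032
  (W=1, Z=0, V=0, Y=0, U=0, X=1) weight 1/4032
  (W=1, Z=0, V=0, Y=0, U=0, X=2) weight 1/4032
  (W=1, Z=0, V=0, Y=0, U=1, X=0) weight 1/1344
  (W=1, Z=0, V=0, Y=0, U=1, X=1) weight 1/1344
  (W=1, Z=0, V=0, Y=0, U=1, X=2) weight 1/1344
  (W=1, Z=0, V=0, Y=0, U=2, X=0) weight 1/4032
  (W=1, Z=0, V=0, Y=0, U=2, X=1) weight 1/4032
  (W=1, Z=0, V=0, Y=2, U=0, X=0) weight 1/4032
  (W=1, Z=0, V=1, Y=1, U=0, X=0) weight 1/1008
  … 422 more
Group by Y:
  weight(Y=0) = 3/32
  weight(Y=1) = 1/8
  weight(Y=2) = 17/96
  weight(Y=3) = 1/8
Total weight = 3/32 + 1/8 + 17/96 + 1/8 = 25/48
P(Y=0 | obs) = 3/32 / 25/48 = 9/50
P(Y=1 | obs) = 1/8 / 25/48 = 6/25
P(Y=2 | obs) = 17/96 / 25/48 = 17/50
P(Y=3 | obs) = 1/8 / 25/48 = 6/25

P(Y = 3 | obs) = 6/25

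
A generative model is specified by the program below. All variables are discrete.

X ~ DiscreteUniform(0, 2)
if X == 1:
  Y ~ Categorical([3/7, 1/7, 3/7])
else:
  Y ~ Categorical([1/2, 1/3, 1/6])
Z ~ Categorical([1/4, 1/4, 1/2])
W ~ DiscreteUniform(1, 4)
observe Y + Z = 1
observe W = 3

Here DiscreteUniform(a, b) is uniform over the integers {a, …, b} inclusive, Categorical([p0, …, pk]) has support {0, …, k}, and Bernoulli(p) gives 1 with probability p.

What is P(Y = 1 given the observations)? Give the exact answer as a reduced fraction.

Enumerate traces; 6 have nonzero weight after conditioning:
  (X=0, Y=0, Z=1, W=3) weight 1/96
  (X=0, Y=1, Z=0, W=3) weight 1/144
  (X=1, Y=0, Z=1, W=3) weight 1/112
  (X=1, Y=1, Z=0, W=3) weight 1/336
  (X=2, Y=0, Z=1, W=3) weight 1/96
  (X=2, Y=1, Z=0, W=3) weight 1/144
Group by Y:
  weight(Y=0) = 5/168
  weight(Y=1) = 17/1008
Total weight = 5/168 + 17/1008 = 47/1008
P(Y=0 | obs) = 5/168 / 47/1008 = 30/47
P(Y=1 | obs) = 17/1008 / 47/1008 = 17/47

P(Y = 1 | obs) = 17/47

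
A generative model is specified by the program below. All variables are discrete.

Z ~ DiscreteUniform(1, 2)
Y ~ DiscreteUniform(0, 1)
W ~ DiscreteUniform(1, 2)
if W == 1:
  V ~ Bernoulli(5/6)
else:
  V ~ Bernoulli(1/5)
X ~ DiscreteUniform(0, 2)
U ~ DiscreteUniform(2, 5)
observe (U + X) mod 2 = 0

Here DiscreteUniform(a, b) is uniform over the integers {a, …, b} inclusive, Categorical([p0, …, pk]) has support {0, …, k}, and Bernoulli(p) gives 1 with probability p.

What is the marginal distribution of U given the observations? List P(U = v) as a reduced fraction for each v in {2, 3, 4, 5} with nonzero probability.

Enumerate traces; 96 have nonzero weight after conditioning:
  (Z=1, Y=0, W=1, V=0, X=0, U=2) weight 1/576
  (Z=1, Y=0, W=1, V=0, X=0, U=4) weight 1/576
  (Z=1, Y=0, W=1, V=0, X=1, U=3) weight 1/576
  (Z=1, Y=0, W=1, V=0, X=1, U=5) weight 1/576
  (Z=1, Y=0, W=1, V=0, X=2, U=2) weight 1/576
  (Z=1, Y=0, W=1, V=0, X=2, U=4) weight 1/576
  (Z=1, Y=0, W=1, V=1, X=0, U=2) weight 5/576
  (Z=1, Y=0, W=1, V=1, X=0, U=4) weight 5/576
  … 88 more
Group by U:
  weight(U=2) = 1/6
  weight(U=3) = 1/12
  weight(U=4) = 1/6
  weight(U=5) = 1/12
Total weight = 1/6 + 1/12 + 1/6 + 1/12 = 1/2
P(U=2 | obs) = 1/6 / 1/2 = 1/3
P(U=3 | obs) = 1/12 / 1/2 = 1/6
P(U=4 | obs) = 1/6 / 1/2 = 1/3
P(U=5 | obs) = 1/12 / 1/2 = 1/6

P(U=2) = 1/3, P(U=3) = 1/6, P(U=4) = 1/3, P(U=5) = 1/6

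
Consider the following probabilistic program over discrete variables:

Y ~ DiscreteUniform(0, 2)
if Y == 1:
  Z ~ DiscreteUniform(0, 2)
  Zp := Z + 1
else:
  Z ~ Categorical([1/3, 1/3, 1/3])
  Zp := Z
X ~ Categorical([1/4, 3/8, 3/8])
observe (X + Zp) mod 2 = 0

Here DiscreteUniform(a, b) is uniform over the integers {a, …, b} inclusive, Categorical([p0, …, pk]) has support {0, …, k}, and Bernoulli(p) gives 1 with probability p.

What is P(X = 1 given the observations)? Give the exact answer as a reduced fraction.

Enumerate traces; 14 have nonzero weight after conditioning:
  (Y=0, Z=0, X=0) weight 1/36
  (Y=0, Z=0, X=2) weight 1/24
  (Y=0, Z=1, X=1) weight 1/24
  (Y=0, Z=2, X=0) weight 1/36
  (Y=0, Z=2, X=2) weight 1/24
  (Y=1, Z=0, X=1) weight 1/24
  (Y=1, Z=1, X=0) weight 1/36
  (Y=1, Z=1, X=2) weight 1/24
  … 6 more
Group by X:
  weight(X=0) = 5/36
  weight(X=1) = 1/6
  weight(X=2) = 5/24
Total weight = 5/36 + 1/6 + 5/24 = 37/72
P(X=0 | obs) = 5/36 / 37/72 = 10/37
P(X=1 | obs) = 1/6 / 37/72 = 12/37
P(X=2 | obs) = 5/24 / 37/72 = 15/37

P(X = 1 | obs) = 12/37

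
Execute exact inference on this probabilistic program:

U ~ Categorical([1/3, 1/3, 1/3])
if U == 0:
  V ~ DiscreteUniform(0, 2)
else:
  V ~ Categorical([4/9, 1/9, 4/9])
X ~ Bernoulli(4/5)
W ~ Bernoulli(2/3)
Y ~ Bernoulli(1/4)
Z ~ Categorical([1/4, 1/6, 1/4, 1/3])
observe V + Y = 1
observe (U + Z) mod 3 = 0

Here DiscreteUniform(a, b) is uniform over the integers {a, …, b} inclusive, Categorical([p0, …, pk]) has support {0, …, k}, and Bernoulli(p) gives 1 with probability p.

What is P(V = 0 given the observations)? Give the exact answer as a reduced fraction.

P(V = 0 | obs) = 41/119

Enumerate traces; 32 have nonzero weight after conditioning:
  (U=0, V=0, X=0, W=0, Y=1, Z=0) weight 1/2160
  (U=0, V=0, X=0, W=0, Y=1, Z=3) weight 1/1620
  (U=0, V=0, X=0, W=1, Y=1, Z=0) weight 1/1080
  (U=0, V=0, X=0, W=1, Y=1, Z=3) weight 1/810
  (U=0, V=0, X=1, W=0, Y=1, Z=0) weight 1/540
  (U=0, V=0, X=1, W=0, Y=1, Z=3) weight 1/405
  (U=0, V=0, X=1, W=1, Y=1, Z=0) weight 1/270
  (U=0, V=0, X=1, W=1, Y=1, Z=3) weight 2/405
  (U=0, V=1, X=0, W=0, Y=0, Z=0) weight 1/720
  … 23 more
Group by V:
  weight(V=0) = 41/1296
  weight(V=1) = 13/216
Total weight = 41/1296 + 13/216 = 119/1296
P(V=0 | obs) = 41/1296 / 119/1296 = 41/119
P(V=1 | obs) = 13/216 / 119/1296 = 78/119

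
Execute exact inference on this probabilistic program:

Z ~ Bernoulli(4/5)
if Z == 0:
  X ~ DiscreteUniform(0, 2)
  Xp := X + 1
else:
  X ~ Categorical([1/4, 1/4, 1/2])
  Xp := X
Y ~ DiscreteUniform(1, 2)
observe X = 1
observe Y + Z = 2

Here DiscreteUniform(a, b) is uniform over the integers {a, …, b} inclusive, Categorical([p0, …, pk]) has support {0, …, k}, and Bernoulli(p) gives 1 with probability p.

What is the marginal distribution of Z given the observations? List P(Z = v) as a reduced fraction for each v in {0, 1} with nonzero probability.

Enumerate traces; 2 have nonzero weight after conditioning:
  (Z=0, X=1, Y=2) weight 1/30
  (Z=1, X=1, Y=1) weight 1/10
Group by Z:
  weight(Z=0) = 1/30
  weight(Z=1) = 1/10
Total weight = 1/30 + 1/10 = 2/15
P(Z=0 | obs) = 1/30 / 2/15 = 1/4
P(Z=1 | obs) = 1/10 / 2/15 = 3/4

P(Z=0) = 1/4, P(Z=1) = 3/4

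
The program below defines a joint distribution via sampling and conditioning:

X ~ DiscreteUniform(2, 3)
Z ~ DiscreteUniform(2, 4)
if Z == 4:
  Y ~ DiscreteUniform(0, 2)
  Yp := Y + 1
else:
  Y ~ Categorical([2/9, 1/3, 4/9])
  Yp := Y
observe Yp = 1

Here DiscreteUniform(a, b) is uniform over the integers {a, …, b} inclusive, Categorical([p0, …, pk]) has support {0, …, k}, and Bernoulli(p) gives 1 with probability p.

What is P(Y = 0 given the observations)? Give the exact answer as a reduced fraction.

Enumerate traces; 6 have nonzero weight after conditioning:
  (X=2, Z=2, Y=1) weight 1/18
  (X=2, Z=3, Y=1) weight 1/18
  (X=2, Z=4, Y=0) weight 1/18
  (X=3, Z=2, Y=1) weight 1/18
  (X=3, Z=3, Y=1) weight 1/18
  (X=3, Z=4, Y=0) weight 1/18
Group by Y:
  weight(Y=0) = 1/9
  weight(Y=1) = 2/9
Total weight = 1/9 + 2/9 = 1/3
P(Y=0 | obs) = 1/9 / 1/3 = 1/3
P(Y=1 | obs) = 2/9 / 1/3 = 2/3

P(Y = 0 | obs) = 1/3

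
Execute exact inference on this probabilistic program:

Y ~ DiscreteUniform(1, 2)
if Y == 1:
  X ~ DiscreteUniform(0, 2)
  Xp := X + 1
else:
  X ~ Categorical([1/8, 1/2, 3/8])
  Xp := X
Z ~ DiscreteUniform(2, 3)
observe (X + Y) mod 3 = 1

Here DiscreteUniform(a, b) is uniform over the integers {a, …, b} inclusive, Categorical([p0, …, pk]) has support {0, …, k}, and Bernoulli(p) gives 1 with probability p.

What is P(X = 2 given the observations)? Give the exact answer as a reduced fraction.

Enumerate traces; 4 have nonzero weight after conditioning:
  (Y=1, X=0, Z=2) weight 1/12
  (Y=1, X=0, Z=3) weight 1/12
  (Y=2, X=2, Z=2) weight 3/32
  (Y=2, X=2, Z=3) weight 3/32
Group by X:
  weight(X=0) = 1/6
  weight(X=2) = 3/16
Total weight = 1/6 + 3/16 = 17/48
P(X=0 | obs) = 1/6 / 17/48 = 8/17
P(X=2 | obs) = 3/16 / 17/48 = 9/17

P(X = 2 | obs) = 9/17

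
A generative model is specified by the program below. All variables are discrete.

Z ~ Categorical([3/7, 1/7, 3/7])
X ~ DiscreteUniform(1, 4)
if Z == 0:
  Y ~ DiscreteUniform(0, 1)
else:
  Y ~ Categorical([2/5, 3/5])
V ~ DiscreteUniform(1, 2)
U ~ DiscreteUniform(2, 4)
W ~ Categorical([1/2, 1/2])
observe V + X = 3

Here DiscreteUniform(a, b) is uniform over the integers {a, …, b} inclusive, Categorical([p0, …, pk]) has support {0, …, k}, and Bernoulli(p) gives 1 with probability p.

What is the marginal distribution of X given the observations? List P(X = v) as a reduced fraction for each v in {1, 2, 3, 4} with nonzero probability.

Enumerate traces; 72 have nonzero weight after conditioning:
  (Z=0, X=1, Y=0, V=2, U=2, W=0) weight 1/224
  (Z=0, X=1, Y=0, V=2, U=2, W=1) weight 1/224
  (Z=0, X=1, Y=0, V=2, U=3, W=0) weight 1/224
  (Z=0, X=1, Y=0, V=2, U=3, W=1) weight 1/224
  (Z=0, X=1, Y=0, V=2, U=4, W=0) weight 1/224
  (Z=0, X=1, Y=0, V=2, U=4, W=1) weight 1/224
  (Z=0, X=1, Y=1, V=2, U=2, W=0) weight 1/224
  (Z=0, X=1, Y=1, V=2, U=2, W=1) weight 1/224
  (Z=0, X=2, Y=0, V=1, U=2, W=0) weight 1/224
  … 63 more
Group by X:
  weight(X=1) = 1/8
  weight(X=2) = 1/8
Total weight = 1/8 + 1/8 = 1/4
P(X=1 | obs) = 1/8 / 1/4 = 1/2
P(X=2 | obs) = 1/8 / 1/4 = 1/2

P(X=1) = 1/2, P(X=2) = 1/2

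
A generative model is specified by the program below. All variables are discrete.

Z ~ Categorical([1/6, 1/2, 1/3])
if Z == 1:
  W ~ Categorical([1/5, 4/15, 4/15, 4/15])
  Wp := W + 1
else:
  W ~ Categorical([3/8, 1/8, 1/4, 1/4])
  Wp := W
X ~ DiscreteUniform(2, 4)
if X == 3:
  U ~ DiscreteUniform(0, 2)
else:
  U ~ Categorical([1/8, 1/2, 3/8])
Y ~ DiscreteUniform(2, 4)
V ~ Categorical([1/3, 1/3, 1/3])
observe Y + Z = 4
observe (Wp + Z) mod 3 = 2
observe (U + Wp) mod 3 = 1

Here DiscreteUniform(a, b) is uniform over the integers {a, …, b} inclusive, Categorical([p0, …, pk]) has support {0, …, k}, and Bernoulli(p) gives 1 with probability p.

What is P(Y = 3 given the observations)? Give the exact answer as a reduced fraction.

Enumerate traces; 45 have nonzero weight after conditioning:
  (Z=0, W=2, X=2, U=2, Y=4, V=0) weight 1/1728
  (Z=0, W=2, X=2, U=2, Y=4, V=1) weight 1/1728
  (Z=0, W=2, X=2, U=2, Y=4, V=2) weight 1/1728
  (Z=0, W=2, X=3, U=2, Y=4, V=0) weight 1/1944
  (Z=0, W=2, X=3, U=2, Y=4, V=1) weight 1/1944
  (Z=0, W=2, X=3, U=2, Y=4, V=2) weight 1/1944
  (Z=0, W=2, X=4, U=2, Y=4, V=0) weight 1/1728
  (Z=0, W=2, X=4, U=2, Y=4, V=1) weight 1/1728
  (Z=1, W=0, X=2, U=0, Y=3, V=0) weight 1/2160
  (Z=2, W=0, X=2, U=1, Y=2, V=0) weight 1/432
  … 35 more
Group by Y:
  weight(Y=2) = 5/162
  weight(Y=3) = 49/3240
  weight(Y=4) = 13/2592
Total weight = 5/162 + 49/3240 + 13/2592 = 661/12960
P(Y=2 | obs) = 5/162 / 661/12960 = 400/661
P(Y=3 | obs) = 49/3240 / 661/12960 = 196/661
P(Y=4 | obs) = 13/2592 / 661/12960 = 65/661

P(Y = 3 | obs) = 196/661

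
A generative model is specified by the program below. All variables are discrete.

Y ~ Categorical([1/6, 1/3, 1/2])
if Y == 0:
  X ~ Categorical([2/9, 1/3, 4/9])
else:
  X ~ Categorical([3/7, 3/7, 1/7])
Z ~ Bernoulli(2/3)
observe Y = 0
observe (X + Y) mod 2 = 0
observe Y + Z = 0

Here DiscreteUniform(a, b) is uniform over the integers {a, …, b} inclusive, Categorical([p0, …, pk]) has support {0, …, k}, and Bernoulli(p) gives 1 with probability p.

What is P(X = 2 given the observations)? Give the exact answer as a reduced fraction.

Enumerate traces; 2 have nonzero weight after conditioning:
  (Y=0, X=0, Z=0) weight 1/81
  (Y=0, X=2, Z=0) weight 2/81
Group by X:
  weight(X=0) = 1/81
  weight(X=2) = 2/81
Total weight = 1/81 + 2/81 = 1/27
P(X=0 | obs) = 1/81 / 1/27 = 1/3
P(X=2 | obs) = 2/81 / 1/27 = 2/3

P(X = 2 | obs) = 2/3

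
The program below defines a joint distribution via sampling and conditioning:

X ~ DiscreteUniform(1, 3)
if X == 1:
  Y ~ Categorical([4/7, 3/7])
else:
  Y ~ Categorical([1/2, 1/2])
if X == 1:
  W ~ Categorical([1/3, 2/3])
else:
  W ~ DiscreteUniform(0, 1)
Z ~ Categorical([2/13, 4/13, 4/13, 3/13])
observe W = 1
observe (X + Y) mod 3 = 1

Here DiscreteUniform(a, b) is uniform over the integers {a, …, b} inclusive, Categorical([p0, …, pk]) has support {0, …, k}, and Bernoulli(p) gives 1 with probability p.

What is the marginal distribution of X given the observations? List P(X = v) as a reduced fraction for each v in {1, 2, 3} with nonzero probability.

P(X=1) = 32/53, P(X=3) = 21/53

Enumerate traces; 8 have nonzero weight after conditioning:
  (X=1, Y=0, W=1, Z=0) weight 16/819
  (X=1, Y=0, W=1, Z=1) weight 32/819
  (X=1, Y=0, W=1, Z=2) weight 32/819
  (X=1, Y=0, W=1, Z=3) weight 8/273
  (X=3, Y=1, W=1, Z=0) weight 1/78
  (X=3, Y=1, W=1, Z=1) weight 1/39
  (X=3, Y=1, W=1, Z=2) weight 1/39
  (X=3, Y=1, W=1, Z=3) weight 1/52
Group by X:
  weight(X=1) = 8/63
  weight(X=3) = 1/12
Total weight = 8/63 + 1/12 = 53/252
P(X=1 | obs) = 8/63 / 53/252 = 32/53
P(X=3 | obs) = 1/12 / 53/252 = 21/53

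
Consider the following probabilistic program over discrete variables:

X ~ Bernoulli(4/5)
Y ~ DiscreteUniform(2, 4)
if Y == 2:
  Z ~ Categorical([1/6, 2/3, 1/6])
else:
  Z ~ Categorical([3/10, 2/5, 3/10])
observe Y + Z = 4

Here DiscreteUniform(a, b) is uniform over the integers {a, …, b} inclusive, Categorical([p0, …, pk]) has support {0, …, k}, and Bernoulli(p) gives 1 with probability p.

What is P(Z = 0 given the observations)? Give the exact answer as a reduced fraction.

Enumerate traces; 6 have nonzero weight after conditioning:
  (X=0, Y=2, Z=2) weight 1/90
  (X=0, Y=3, Z=1) weight 2/75
  (X=0, Y=4, Z=0) weight 1/50
  (X=1, Y=2, Z=2) weight 2/45
  (X=1, Y=3, Z=1) weight 8/75
  (X=1, Y=4, Z=0) weight 2/25
Group by Z:
  weight(Z=0) = 1/10
  weight(Z=1) = 2/15
  weight(Z=2) = 1/18
Total weight = 1/10 + 2/15 + 1/18 = 13/45
P(Z=0 | obs) = 1/10 / 13/45 = 9/26
P(Z=1 | obs) = 2/15 / 13/45 = 6/13
P(Z=2 | obs) = 1/18 / 13/45 = 5/26

P(Z = 0 | obs) = 9/26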